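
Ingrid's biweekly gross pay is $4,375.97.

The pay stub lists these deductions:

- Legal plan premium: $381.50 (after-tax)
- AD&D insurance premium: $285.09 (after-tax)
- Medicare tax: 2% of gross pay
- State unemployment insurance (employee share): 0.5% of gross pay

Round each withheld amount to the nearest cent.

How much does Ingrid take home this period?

$3,599.98

State unemployment insurance (employee share): $4,375.97 × 0.005 = $21.88
Medicare tax: $4,375.97 × 0.02 = $87.52
AD&D insurance premium: $285.09
Legal plan premium: $381.50
Total deductions = $21.88 + $87.52 + $285.09 + $381.50 = $775.99
Net pay = $4,375.97 − $775.99 = $3,599.98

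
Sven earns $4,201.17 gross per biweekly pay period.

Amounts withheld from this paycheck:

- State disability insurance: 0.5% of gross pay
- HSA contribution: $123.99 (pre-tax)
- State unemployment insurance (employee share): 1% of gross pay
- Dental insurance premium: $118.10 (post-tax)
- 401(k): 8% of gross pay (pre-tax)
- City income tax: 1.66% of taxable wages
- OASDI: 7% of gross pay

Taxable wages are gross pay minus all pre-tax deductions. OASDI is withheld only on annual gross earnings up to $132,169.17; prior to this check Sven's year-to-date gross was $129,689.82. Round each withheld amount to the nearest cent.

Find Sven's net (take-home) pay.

401(k): $4,201.17 × 0.08 = $336.09
HSA contribution: $123.99
Pre-tax total = $336.09 + $123.99 = $460.08
Taxable wages = $4,201.17 − $460.08 = $3,741.09
City income tax: $3,741.09 × 0.0166 = $62.10
OASDI: only $132,169.17 − $129,689.82 = $2,479.35 of this check is subject → $2,479.35 × 0.07 = $173.55
State unemployment insurance (employee share): $4,201.17 × 0.01 = $42.01
State disability insurance: $4,201.17 × 0.005 = $21.01
Dental insurance premium: $118.10
Total deductions = $336.09 + $123.99 + $62.10 + $173.55 + $42.01 + $21.01 + $118.10 = $876.85
Net pay = $4,201.17 − $876.85 = $3,324.32

$3,324.32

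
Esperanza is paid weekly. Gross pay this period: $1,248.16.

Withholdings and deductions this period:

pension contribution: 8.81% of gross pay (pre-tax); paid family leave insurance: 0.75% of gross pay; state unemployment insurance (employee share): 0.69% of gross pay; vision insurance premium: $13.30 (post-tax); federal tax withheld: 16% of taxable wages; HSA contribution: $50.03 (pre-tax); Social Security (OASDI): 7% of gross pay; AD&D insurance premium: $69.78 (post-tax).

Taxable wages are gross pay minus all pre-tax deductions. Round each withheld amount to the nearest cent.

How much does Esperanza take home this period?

HSA contribution: $50.03
Pension contribution: $1,248.16 × 0.0881 = $109.96
Pre-tax total = $50.03 + $109.96 = $159.99
Taxable wages = $1,248.16 − $159.99 = $1,088.17
Federal tax withheld: $1,088.17 × 0.16 = $174.11
Social Security (OASDI): $1,248.16 × 0.07 = $87.37
Paid family leave insurance: $1,248.16 × 0.0075 = $9.36
State unemployment insurance (employee share): $1,248.16 × 0.0069 = $8.61
Vision insurance premium: $13.30
AD&D insurance premium: $69.78
Total deductions = $50.03 + $109.96 + $174.11 + $87.37 + $9.36 + $8.61 + $13.30 + $69.78 = $522.52
Net pay = $1,248.16 − $522.52 = $725.64

$725.64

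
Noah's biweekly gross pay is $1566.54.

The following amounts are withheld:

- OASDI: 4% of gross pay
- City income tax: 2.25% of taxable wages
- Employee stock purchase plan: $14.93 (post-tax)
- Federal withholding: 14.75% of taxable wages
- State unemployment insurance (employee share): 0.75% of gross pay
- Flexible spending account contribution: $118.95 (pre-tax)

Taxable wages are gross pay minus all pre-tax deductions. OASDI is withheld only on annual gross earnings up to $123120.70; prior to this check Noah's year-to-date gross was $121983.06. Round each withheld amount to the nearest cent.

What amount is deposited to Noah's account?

Flexible spending account contribution: $118.95
Taxable wages = $1566.54 − $118.95 = $1447.59
Federal withholding: $1447.59 × 0.1475 = $213.52
City income tax: $1447.59 × 0.0225 = $32.57
State unemployment insurance (employee share): $1566.54 × 0.0075 = $11.75
OASDI: only $123120.70 − $121983.06 = $1137.64 of this check is subject → $1137.64 × 0.04 = $45.51
Employee stock purchase plan: $14.93
Total deductions = $118.95 + $213.52 + $32.57 + $11.75 + $45.51 + $14.93 = $437.23
Net pay = $1566.54 − $437.23 = $1129.31

$1129.31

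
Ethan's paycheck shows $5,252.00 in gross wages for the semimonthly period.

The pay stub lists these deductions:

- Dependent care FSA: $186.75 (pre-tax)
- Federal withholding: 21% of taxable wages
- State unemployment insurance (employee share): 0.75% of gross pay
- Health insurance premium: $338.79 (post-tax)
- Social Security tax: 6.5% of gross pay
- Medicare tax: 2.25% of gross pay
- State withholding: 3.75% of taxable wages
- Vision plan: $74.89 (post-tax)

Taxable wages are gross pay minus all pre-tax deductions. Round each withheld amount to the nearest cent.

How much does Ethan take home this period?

$2,898.98

Dependent care FSA: $186.75
Taxable wages = $5,252.00 − $186.75 = $5,065.25
State withholding: $5,065.25 × 0.0375 = $189.95
Federal withholding: $5,065.25 × 0.21 = $1,063.70
Medicare tax: $5,252.00 × 0.0225 = $118.17
Social Security tax: $5,252.00 × 0.065 = $341.38
State unemployment insurance (employee share): $5,252.00 × 0.0075 = $39.39
Vision plan: $74.89
Health insurance premium: $338.79
Total deductions = $186.75 + $189.95 + $1,063.70 + $118.17 + $341.38 + $39.39 + $74.89 + $338.79 = $2,353.02
Net pay = $5,252.00 − $2,353.02 = $2,898.98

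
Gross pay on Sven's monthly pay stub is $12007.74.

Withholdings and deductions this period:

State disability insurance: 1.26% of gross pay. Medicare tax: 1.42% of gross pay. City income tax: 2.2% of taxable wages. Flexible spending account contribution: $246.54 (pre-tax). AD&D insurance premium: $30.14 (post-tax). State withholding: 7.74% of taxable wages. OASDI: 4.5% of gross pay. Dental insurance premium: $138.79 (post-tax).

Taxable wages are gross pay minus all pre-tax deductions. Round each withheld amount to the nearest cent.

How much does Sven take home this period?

Flexible spending account contribution: $246.54
Taxable wages = $12007.74 − $246.54 = $11761.20
State withholding: $11761.20 × 0.0774 = $910.32
City income tax: $11761.20 × 0.022 = $258.75
Medicare tax: $12007.74 × 0.0142 = $170.51
OASDI: $12007.74 × 0.045 = $540.35
State disability insurance: $12007.74 × 0.0126 = $151.30
Dental insurance premium: $138.79
AD&D insurance premium: $30.14
Total deductions = $246.54 + $910.32 + $258.75 + $170.51 + $540.35 + $151.30 + $138.79 + $30.14 = $2446.70
Net pay = $12007.74 − $2446.70 = $9561.04

$9561.04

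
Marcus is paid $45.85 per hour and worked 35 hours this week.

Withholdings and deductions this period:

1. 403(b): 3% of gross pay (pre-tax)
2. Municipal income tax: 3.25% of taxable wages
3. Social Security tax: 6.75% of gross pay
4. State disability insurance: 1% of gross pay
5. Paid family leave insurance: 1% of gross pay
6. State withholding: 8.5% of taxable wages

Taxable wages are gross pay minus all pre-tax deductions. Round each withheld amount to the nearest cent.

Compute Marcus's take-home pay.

$1,233.29

Gross pay: 35 × $45.85 = $1,604.75
403(b): $1,604.75 × 0.03 = $48.14
Taxable wages = $1,604.75 − $48.14 = $1,556.61
State withholding: $1,556.61 × 0.085 = $132.31
Municipal income tax: $1,556.61 × 0.0325 = $50.59
Social Security tax: $1,604.75 × 0.0675 = $108.32
State disability insurance: $1,604.75 × 0.01 = $16.05
Paid family leave insurance: $1,604.75 × 0.01 = $16.05
Total deductions = $48.14 + $132.31 + $50.59 + $108.32 + $16.05 + $16.05 = $371.46
Net pay = $1,604.75 − $371.46 = $1,233.29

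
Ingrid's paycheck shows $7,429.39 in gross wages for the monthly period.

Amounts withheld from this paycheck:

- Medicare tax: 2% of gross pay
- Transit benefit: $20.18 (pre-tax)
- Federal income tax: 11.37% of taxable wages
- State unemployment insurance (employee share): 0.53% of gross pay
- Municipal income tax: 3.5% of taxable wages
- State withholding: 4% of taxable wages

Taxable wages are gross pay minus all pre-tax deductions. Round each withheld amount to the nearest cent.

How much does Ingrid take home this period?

$5,823.12

Transit benefit: $20.18
Taxable wages = $7,429.39 − $20.18 = $7,409.21
Municipal income tax: $7,409.21 × 0.035 = $259.32
State withholding: $7,409.21 × 0.04 = $296.37
Federal income tax: $7,409.21 × 0.1137 = $842.43
State unemployment insurance (employee share): $7,429.39 × 0.0053 = $39.38
Medicare tax: $7,429.39 × 0.02 = $148.59
Total deductions = $20.18 + $259.32 + $296.37 + $842.43 + $39.38 + $148.59 = $1,606.27
Net pay = $7,429.39 − $1,606.27 = $5,823.12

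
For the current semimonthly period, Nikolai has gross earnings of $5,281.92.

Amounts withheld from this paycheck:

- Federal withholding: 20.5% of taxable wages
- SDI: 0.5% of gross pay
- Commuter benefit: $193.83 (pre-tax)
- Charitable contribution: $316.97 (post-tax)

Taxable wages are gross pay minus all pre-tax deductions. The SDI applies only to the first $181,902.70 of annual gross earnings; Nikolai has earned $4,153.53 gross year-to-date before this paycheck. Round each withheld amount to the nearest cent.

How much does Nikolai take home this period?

Commuter benefit: $193.83
Taxable wages = $5,281.92 − $193.83 = $5,088.09
Federal withholding: $5,088.09 × 0.205 = $1,043.06
SDI: cap not yet reached, full $5,281.92 is subject → $5,281.92 × 0.005 = $26.41
Charitable contribution: $316.97
Total deductions = $193.83 + $1,043.06 + $26.41 + $316.97 = $1,580.27
Net pay = $5,281.92 − $1,580.27 = $3,701.65

$3,701.65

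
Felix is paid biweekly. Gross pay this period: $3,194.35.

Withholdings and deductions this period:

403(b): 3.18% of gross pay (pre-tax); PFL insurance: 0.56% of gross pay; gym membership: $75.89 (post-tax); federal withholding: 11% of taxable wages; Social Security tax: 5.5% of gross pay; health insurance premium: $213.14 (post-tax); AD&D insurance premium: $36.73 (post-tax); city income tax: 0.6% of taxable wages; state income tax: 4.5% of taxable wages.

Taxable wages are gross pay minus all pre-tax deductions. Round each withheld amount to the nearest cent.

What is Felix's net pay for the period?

403(b): $3,194.35 × 0.0318 = $101.58
Taxable wages = $3,194.35 − $101.58 = $3,092.77
State income tax: $3,092.77 × 0.045 = $139.17
City income tax: $3,092.77 × 0.006 = $18.56
Federal withholding: $3,092.77 × 0.11 = $340.20
Social Security tax: $3,194.35 × 0.055 = $175.69
PFL insurance: $3,194.35 × 0.0056 = $17.89
AD&D insurance premium: $36.73
Health insurance premium: $213.14
Gym membership: $75.89
Total deductions = $101.58 + $139.17 + $18.56 + $340.20 + $175.69 + $17.89 + $36.73 + $213.14 + $75.89 = $1,118.85
Net pay = $3,194.35 − $1,118.85 = $2,075.50

$2,075.50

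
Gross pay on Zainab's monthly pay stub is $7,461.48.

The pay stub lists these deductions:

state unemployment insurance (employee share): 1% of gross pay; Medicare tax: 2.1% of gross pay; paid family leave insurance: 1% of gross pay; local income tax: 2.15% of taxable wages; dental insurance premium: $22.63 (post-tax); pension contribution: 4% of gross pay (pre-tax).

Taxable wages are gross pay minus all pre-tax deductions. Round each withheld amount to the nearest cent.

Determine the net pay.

Pension contribution: $7,461.48 × 0.04 = $298.46
Taxable wages = $7,461.48 − $298.46 = $7,163.02
Local income tax: $7,163.02 × 0.0215 = $154.00
Medicare tax: $7,461.48 × 0.021 = $156.69
State unemployment insurance (employee share): $7,461.48 × 0.01 = $74.61
Paid family leave insurance: $7,461.48 × 0.01 = $74.61
Dental insurance premium: $22.63
Total deductions = $298.46 + $154.00 + $156.69 + $74.61 + $74.61 + $22.63 = $781.00
Net pay = $7,461.48 − $781.00 = $6,680.48

$6,680.48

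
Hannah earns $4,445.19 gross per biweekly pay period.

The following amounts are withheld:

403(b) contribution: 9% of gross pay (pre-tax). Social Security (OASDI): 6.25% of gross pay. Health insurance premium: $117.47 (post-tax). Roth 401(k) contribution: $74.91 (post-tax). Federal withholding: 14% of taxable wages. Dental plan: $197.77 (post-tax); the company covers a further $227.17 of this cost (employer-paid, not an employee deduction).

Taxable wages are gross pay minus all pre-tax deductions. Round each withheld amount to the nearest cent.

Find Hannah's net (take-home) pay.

$2,810.83

403(b) contribution: $4,445.19 × 0.09 = $400.07
Taxable wages = $4,445.19 − $400.07 = $4,045.12
Federal withholding: $4,045.12 × 0.14 = $566.32
Social Security (OASDI): $4,445.19 × 0.0625 = $277.82
Dental plan: $197.77
Roth 401(k) contribution: $74.91
Health insurance premium: $117.47
(Employer's $227.17 toward dental plan is not withheld from the employee.)
Total deductions = $400.07 + $566.32 + $277.82 + $197.77 + $74.91 + $117.47 = $1,634.36
Net pay = $4,445.19 − $1,634.36 = $2,810.83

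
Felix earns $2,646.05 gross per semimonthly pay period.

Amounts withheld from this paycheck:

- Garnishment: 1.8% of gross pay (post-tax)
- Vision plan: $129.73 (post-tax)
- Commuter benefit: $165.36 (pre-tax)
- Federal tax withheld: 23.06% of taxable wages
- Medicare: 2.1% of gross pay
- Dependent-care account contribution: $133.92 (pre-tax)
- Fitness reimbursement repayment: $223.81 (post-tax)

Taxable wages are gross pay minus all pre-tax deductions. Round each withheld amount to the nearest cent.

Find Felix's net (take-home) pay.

Commuter benefit: $165.36
Dependent-care account contribution: $133.92
Pre-tax total = $165.36 + $133.92 = $299.28
Taxable wages = $2,646.05 − $299.28 = $2,346.77
Federal tax withheld: $2,346.77 × 0.2306 = $541.17
Medicare: $2,646.05 × 0.021 = $55.57
Vision plan: $129.73
Garnishment: $2,646.05 × 0.018 = $47.63
Fitness reimbursement repayment: $223.81
Total deductions = $165.36 + $133.92 + $541.17 + $55.57 + $129.73 + $47.63 + $223.81 = $1,297.19
Net pay = $2,646.05 − $1,297.19 = $1,348.86

$1,348.86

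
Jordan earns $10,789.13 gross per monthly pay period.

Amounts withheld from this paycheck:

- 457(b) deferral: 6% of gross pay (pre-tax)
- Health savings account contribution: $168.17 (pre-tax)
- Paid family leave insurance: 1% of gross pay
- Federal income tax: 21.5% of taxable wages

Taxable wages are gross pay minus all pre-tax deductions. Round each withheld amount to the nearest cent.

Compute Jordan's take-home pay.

$7,721.39

Health savings account contribution: $168.17
457(b) deferral: $10,789.13 × 0.06 = $647.35
Pre-tax total = $168.17 + $647.35 = $815.52
Taxable wages = $10,789.13 − $815.52 = $9,973.61
Federal income tax: $9,973.61 × 0.215 = $2,144.33
Paid family leave insurance: $10,789.13 × 0.01 = $107.89
Total deductions = $168.17 + $647.35 + $2,144.33 + $107.89 = $3,067.74
Net pay = $10,789.13 − $3,067.74 = $7,721.39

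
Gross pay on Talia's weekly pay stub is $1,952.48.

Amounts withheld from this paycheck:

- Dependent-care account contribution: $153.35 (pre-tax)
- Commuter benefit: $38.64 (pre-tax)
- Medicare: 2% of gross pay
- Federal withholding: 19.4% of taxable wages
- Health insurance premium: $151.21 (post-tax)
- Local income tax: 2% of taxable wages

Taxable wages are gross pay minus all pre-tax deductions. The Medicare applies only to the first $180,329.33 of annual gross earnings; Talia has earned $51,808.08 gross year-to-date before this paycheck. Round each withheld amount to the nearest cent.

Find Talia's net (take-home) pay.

Commuter benefit: $38.64
Dependent-care account contribution: $153.35
Pre-tax total = $38.64 + $153.35 = $191.99
Taxable wages = $1,952.48 − $191.99 = $1,760.49
Local income tax: $1,760.49 × 0.02 = $35.21
Federal withholding: $1,760.49 × 0.194 = $341.54
Medicare: cap not yet reached, full $1,952.48 is subject → $1,952.48 × 0.02 = $39.05
Health insurance premium: $151.21
Total deductions = $38.64 + $153.35 + $35.21 + $341.54 + $39.05 + $151.21 = $759.00
Net pay = $1,952.48 − $759.00 = $1,193.48

$1,193.48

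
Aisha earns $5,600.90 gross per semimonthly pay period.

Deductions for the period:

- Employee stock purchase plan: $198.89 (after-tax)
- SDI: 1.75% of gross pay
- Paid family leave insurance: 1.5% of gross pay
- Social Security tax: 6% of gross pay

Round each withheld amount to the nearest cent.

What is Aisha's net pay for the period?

$4,883.93

Social Security tax: $5,600.90 × 0.06 = $336.05
Paid family leave insurance: $5,600.90 × 0.015 = $84.01
SDI: $5,600.90 × 0.0175 = $98.02
Employee stock purchase plan: $198.89
Total deductions = $336.05 + $84.01 + $98.02 + $198.89 = $716.97
Net pay = $5,600.90 − $716.97 = $4,883.93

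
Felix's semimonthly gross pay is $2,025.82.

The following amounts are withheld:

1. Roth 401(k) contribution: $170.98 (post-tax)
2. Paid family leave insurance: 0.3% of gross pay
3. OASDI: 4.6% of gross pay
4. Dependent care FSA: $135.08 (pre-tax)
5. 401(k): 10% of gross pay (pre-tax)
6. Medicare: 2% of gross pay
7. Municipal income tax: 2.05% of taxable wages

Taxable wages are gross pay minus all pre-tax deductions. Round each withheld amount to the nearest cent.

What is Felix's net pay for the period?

Dependent care FSA: $135.08
401(k): $2,025.82 × 0.1 = $202.58
Pre-tax total = $135.08 + $202.58 = $337.66
Taxable wages = $2,025.82 − $337.66 = $1,688.16
Municipal income tax: $1,688.16 × 0.0205 = $34.61
OASDI: $2,025.82 × 0.046 = $93.19
Paid family leave insurance: $2,025.82 × 0.003 = $6.08
Medicare: $2,025.82 × 0.02 = $40.52
Roth 401(k) contribution: $170.98
Total deductions = $135.08 + $202.58 + $34.61 + $93.19 + $6.08 + $40.52 + $170.98 = $683.04
Net pay = $2,025.82 − $683.04 = $1,342.78

$1,342.78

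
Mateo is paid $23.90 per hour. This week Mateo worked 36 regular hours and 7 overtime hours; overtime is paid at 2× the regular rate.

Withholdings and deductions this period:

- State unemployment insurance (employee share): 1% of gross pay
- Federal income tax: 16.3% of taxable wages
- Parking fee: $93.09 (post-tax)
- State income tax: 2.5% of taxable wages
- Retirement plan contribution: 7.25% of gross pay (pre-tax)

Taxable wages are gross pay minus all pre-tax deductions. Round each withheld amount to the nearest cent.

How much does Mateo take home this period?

$794.95

Regular pay: 36 × $23.90 = $860.40
Overtime pay: 7 × $23.90 × 2 = $334.60
Gross pay = $860.40 + $334.60 = $1195.00
Retirement plan contribution: $1195.00 × 0.0725 = $86.64
Taxable wages = $1195.00 − $86.64 = $1108.36
State income tax: $1108.36 × 0.025 = $27.71
Federal income tax: $1108.36 × 0.163 = $180.66
State unemployment insurance (employee share): $1195.00 × 0.01 = $11.95
Parking fee: $93.09
Total deductions = $86.64 + $27.71 + $180.66 + $11.95 + $93.09 = $400.05
Net pay = $1195.00 − $400.05 = $794.95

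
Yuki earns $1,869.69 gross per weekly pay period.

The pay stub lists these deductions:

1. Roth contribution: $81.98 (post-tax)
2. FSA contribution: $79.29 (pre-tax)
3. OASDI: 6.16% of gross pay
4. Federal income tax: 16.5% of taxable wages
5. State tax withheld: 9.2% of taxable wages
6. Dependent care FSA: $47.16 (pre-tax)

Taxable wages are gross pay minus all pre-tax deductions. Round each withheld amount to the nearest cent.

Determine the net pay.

FSA contribution: $79.29
Dependent care FSA: $47.16
Pre-tax total = $79.29 + $47.16 = $126.45
Taxable wages = $1,869.69 − $126.45 = $1,743.24
State tax withheld: $1,743.24 × 0.092 = $160.38
Federal income tax: $1,743.24 × 0.165 = $287.63
OASDI: $1,869.69 × 0.0616 = $115.17
Roth contribution: $81.98
Total deductions = $79.29 + $47.16 + $160.38 + $287.63 + $115.17 + $81.98 = $771.61
Net pay = $1,869.69 − $771.61 = $1,098.08

$1,098.08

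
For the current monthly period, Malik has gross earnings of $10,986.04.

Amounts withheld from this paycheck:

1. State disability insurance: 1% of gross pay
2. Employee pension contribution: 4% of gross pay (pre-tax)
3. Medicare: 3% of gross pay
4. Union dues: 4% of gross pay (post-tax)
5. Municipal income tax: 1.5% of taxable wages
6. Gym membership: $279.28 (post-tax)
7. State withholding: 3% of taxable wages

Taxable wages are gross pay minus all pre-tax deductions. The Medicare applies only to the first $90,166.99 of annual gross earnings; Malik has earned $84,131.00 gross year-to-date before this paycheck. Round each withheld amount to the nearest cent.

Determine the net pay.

$9,062.34

Employee pension contribution: $10,986.04 × 0.04 = $439.44
Taxable wages = $10,986.04 − $439.44 = $10,546.60
Municipal income tax: $10,546.60 × 0.015 = $158.20
State withholding: $10,546.60 × 0.03 = $316.40
Medicare: only $90,166.99 − $84,131.00 = $6,035.99 of this check is subject → $6,035.99 × 0.03 = $181.08
State disability insurance: $10,986.04 × 0.01 = $109.86
Union dues: $10,986.04 × 0.04 = $439.44
Gym membership: $279.28
Total deductions = $439.44 + $158.20 + $316.40 + $181.08 + $109.86 + $439.44 + $279.28 = $1,923.70
Net pay = $10,986.04 − $1,923.70 = $9,062.34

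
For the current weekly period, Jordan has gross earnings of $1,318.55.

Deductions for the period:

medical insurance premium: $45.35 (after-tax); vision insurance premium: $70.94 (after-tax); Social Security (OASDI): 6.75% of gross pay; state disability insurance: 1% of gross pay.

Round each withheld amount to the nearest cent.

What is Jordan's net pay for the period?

State disability insurance: $1,318.55 × 0.01 = $13.19
Social Security (OASDI): $1,318.55 × 0.0675 = $89.00
Medical insurance premium: $45.35
Vision insurance premium: $70.94
Total deductions = $13.19 + $89.00 + $45.35 + $70.94 = $218.48
Net pay = $1,318.55 − $218.48 = $1,100.07

$1,100.07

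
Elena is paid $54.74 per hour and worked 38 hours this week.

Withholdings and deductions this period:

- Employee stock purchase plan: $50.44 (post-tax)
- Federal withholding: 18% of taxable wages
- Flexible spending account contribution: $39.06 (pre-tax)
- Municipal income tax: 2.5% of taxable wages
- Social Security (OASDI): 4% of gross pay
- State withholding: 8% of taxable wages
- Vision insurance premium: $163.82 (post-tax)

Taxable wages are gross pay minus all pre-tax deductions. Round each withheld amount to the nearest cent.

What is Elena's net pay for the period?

Gross pay: 38 × $54.74 = $2,080.12
Flexible spending account contribution: $39.06
Taxable wages = $2,080.12 − $39.06 = $2,041.06
State withholding: $2,041.06 × 0.08 = $163.28
Federal withholding: $2,041.06 × 0.18 = $367.39
Municipal income tax: $2,041.06 × 0.025 = $51.03
Social Security (OASDI): $2,080.12 × 0.04 = $83.20
Vision insurance premium: $163.82
Employee stock purchase plan: $50.44
Total deductions = $39.06 + $163.28 + $367.39 + $51.03 + $83.20 + $163.82 + $50.44 = $918.22
Net pay = $2,080.12 − $918.22 = $1,161.90

$1,161.90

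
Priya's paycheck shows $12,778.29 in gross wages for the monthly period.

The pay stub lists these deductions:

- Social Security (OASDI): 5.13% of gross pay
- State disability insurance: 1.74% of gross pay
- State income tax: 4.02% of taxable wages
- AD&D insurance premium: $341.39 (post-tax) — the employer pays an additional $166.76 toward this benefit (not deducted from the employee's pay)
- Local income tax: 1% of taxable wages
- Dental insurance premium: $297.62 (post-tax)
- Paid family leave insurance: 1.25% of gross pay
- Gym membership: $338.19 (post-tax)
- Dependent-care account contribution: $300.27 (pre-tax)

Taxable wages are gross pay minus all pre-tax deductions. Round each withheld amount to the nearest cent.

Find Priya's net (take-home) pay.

Dependent-care account contribution: $300.27
Taxable wages = $12,778.29 − $300.27 = $12,478.02
Local income tax: $12,478.02 × 0.01 = $124.78
State income tax: $12,478.02 × 0.0402 = $501.62
Paid family leave insurance: $12,778.29 × 0.0125 = $159.73
Social Security (OASDI): $12,778.29 × 0.0513 = $655.53
State disability insurance: $12,778.29 × 0.0174 = $222.34
Dental insurance premium: $297.62
Gym membership: $338.19
AD&D insurance premium: $341.39
(Employer's $166.76 toward AD&D insurance premium is not withheld from the employee.)
Total deductions = $300.27 + $124.78 + $501.62 + $159.73 + $655.53 + $222.34 + $297.62 + $338.19 + $341.39 = $2,941.47
Net pay = $12,778.29 − $2,941.47 = $9,836.82

$9,836.82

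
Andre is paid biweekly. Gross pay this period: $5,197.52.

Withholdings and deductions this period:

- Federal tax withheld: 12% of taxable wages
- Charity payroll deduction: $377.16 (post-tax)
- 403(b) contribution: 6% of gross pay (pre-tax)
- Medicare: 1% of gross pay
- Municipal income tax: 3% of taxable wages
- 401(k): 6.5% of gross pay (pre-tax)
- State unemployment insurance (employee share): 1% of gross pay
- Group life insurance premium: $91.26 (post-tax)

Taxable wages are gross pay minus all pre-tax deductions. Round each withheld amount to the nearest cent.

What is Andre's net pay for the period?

$3,293.28

401(k): $5,197.52 × 0.065 = $337.84
403(b) contribution: $5,197.52 × 0.06 = $311.85
Pre-tax total = $337.84 + $311.85 = $649.69
Taxable wages = $5,197.52 − $649.69 = $4,547.83
Federal tax withheld: $4,547.83 × 0.12 = $545.74
Municipal income tax: $4,547.83 × 0.03 = $136.43
Medicare: $5,197.52 × 0.01 = $51.98
State unemployment insurance (employee share): $5,197.52 × 0.01 = $51.98
Group life insurance premium: $91.26
Charity payroll deduction: $377.16
Total deductions = $337.84 + $311.85 + $545.74 + $136.43 + $51.98 + $51.98 + $91.26 + $377.16 = $1,904.24
Net pay = $5,197.52 − $1,904.24 = $3,293.28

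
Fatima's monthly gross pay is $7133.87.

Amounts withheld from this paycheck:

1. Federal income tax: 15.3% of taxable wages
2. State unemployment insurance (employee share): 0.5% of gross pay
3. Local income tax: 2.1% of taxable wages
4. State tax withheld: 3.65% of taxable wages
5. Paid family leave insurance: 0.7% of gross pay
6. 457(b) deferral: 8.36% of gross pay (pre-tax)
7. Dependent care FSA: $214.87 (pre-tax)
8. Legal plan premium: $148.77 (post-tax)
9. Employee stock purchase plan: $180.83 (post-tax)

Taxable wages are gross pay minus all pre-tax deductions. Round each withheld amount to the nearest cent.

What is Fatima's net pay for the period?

$4576.49

Dependent care FSA: $214.87
457(b) deferral: $7133.87 × 0.0836 = $596.39
Pre-tax total = $214.87 + $596.39 = $811.26
Taxable wages = $7133.87 − $811.26 = $6322.61
Local income tax: $6322.61 × 0.021 = $132.77
State tax withheld: $6322.61 × 0.0365 = $230.78
Federal income tax: $6322.61 × 0.153 = $967.36
Paid family leave insurance: $7133.87 × 0.007 = $49.94
State unemployment insurance (employee share): $7133.87 × 0.005 = $35.67
Legal plan premium: $148.77
Employee stock purchase plan: $180.83
Total deductions = $214.87 + $596.39 + $132.77 + $230.78 + $967.36 + $49.94 + $35.67 + $148.77 + $180.83 = $2557.38
Net pay = $7133.87 − $2557.38 = $4576.49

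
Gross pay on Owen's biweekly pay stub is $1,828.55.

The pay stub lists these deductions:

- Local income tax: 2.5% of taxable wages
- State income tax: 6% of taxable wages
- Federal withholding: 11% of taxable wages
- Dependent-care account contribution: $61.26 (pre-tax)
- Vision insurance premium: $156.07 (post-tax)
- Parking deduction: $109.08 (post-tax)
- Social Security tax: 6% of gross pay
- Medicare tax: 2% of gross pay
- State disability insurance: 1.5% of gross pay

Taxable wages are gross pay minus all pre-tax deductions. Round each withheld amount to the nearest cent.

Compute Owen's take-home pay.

$983.81

Dependent-care account contribution: $61.26
Taxable wages = $1,828.55 − $61.26 = $1,767.29
State income tax: $1,767.29 × 0.06 = $106.04
Federal withholding: $1,767.29 × 0.11 = $194.40
Local income tax: $1,767.29 × 0.025 = $44.18
Medicare tax: $1,828.55 × 0.02 = $36.57
Social Security tax: $1,828.55 × 0.06 = $109.71
State disability insurance: $1,828.55 × 0.015 = $27.43
Parking deduction: $109.08
Vision insurance premium: $156.07
Total deductions = $61.26 + $106.04 + $194.40 + $44.18 + $36.57 + $109.71 + $27.43 + $109.08 + $156.07 = $844.74
Net pay = $1,828.55 − $844.74 = $983.81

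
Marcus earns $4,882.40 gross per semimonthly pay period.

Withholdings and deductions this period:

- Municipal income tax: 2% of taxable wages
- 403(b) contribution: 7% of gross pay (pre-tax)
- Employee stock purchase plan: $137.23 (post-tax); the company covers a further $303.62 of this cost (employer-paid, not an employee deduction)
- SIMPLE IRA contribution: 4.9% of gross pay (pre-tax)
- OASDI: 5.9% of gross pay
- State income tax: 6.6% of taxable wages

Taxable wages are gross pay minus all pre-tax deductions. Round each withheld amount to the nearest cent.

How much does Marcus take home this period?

SIMPLE IRA contribution: $4,882.40 × 0.049 = $239.24
403(b) contribution: $4,882.40 × 0.07 = $341.77
Pre-tax total = $239.24 + $341.77 = $581.01
Taxable wages = $4,882.40 − $581.01 = $4,301.39
State income tax: $4,301.39 × 0.066 = $283.89
Municipal income tax: $4,301.39 × 0.02 = $86.03
OASDI: $4,882.40 × 0.059 = $288.06
Employee stock purchase plan: $137.23
(Employer's $303.62 toward employee stock purchase plan is not withheld from the employee.)
Total deductions = $239.24 + $341.77 + $283.89 + $86.03 + $288.06 + $137.23 = $1,376.22
Net pay = $4,882.40 − $1,376.22 = $3,506.18

$3,506.18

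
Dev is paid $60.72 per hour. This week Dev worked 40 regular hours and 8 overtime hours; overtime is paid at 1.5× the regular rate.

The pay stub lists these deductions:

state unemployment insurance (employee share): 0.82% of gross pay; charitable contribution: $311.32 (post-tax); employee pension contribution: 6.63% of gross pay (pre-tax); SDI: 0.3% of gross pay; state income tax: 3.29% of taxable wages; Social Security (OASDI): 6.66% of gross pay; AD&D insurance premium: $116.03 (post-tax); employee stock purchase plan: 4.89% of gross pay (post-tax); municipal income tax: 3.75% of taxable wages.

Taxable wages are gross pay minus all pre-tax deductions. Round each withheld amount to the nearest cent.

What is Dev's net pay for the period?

Regular pay: 40 × $60.72 = $2428.80
Overtime pay: 8 × $60.72 × 1.5 = $728.64
Gross pay = $2428.80 + $728.64 = $3157.44
Employee pension contribution: $3157.44 × 0.0663 = $209.34
Taxable wages = $3157.44 − $209.34 = $2948.10
State income tax: $2948.10 × 0.0329 = $96.99
Municipal income tax: $2948.10 × 0.0375 = $110.55
Social Security (OASDI): $3157.44 × 0.0666 = $210.29
SDI: $3157.44 × 0.003 = $9.47
State unemployment insurance (employee share): $3157.44 × 0.0082 = $25.89
Employee stock purchase plan: $3157.44 × 0.0489 = $154.40
Charitable contribution: $311.32
AD&D insurance premium: $116.03
Total deductions = $209.34 + $96.99 + $110.55 + $210.29 + $9.47 + $25.89 + $154.40 + $311.32 + $116.03 = $1244.28
Net pay = $3157.44 − $1244.28 = $1913.16

$1913.16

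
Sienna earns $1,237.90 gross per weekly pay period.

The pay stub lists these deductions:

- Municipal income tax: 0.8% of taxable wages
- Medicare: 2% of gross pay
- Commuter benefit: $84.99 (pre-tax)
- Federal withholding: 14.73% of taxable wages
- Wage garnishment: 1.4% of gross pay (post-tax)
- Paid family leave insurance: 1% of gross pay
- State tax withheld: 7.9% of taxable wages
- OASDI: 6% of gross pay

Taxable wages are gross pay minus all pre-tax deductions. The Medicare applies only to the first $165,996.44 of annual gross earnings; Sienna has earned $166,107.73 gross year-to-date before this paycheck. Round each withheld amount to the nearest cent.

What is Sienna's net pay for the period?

Commuter benefit: $84.99
Taxable wages = $1,237.90 − $84.99 = $1,152.91
Municipal income tax: $1,152.91 × 0.008 = $9.22
Federal withholding: $1,152.91 × 0.1473 = $169.82
State tax withheld: $1,152.91 × 0.079 = $91.08
Paid family leave insurance: $1,237.90 × 0.01 = $12.38
OASDI: $1,237.90 × 0.06 = $74.27
Medicare: annual cap $165,996.44 already reached (YTD $166,107.73), so $0.00
Wage garnishment: $1,237.90 × 0.014 = $17.33
Total deductions = $84.99 + $9.22 + $169.82 + $91.08 + $12.38 + $74.27 + $0.00 + $17.33 = $459.09
Net pay = $1,237.90 − $459.09 = $778.81

$778.81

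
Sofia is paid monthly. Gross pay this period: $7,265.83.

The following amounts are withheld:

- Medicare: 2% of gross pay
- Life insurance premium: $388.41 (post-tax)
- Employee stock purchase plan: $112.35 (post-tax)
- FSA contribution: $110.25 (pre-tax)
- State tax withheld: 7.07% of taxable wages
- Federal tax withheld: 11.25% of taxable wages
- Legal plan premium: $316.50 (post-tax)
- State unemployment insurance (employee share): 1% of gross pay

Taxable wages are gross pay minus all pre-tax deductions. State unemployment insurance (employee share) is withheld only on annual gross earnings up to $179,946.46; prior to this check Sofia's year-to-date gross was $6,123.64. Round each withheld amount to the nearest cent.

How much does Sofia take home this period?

FSA contribution: $110.25
Taxable wages = $7,265.83 − $110.25 = $7,155.58
State tax withheld: $7,155.58 × 0.0707 = $505.90
Federal tax withheld: $7,155.58 × 0.1125 = $805.00
Medicare: $7,265.83 × 0.02 = $145.32
State unemployment insurance (employee share): cap not yet reached, full $7,265.83 is subject → $7,265.83 × 0.01 = $72.66
Life insurance premium: $388.41
Legal plan premium: $316.50
Employee stock purchase plan: $112.35
Total deductions = $110.25 + $505.90 + $805.00 + $145.32 + $72.66 + $388.41 + $316.50 + $112.35 = $2,456.39
Net pay = $7,265.83 − $2,456.39 = $4,809.44

$4,809.44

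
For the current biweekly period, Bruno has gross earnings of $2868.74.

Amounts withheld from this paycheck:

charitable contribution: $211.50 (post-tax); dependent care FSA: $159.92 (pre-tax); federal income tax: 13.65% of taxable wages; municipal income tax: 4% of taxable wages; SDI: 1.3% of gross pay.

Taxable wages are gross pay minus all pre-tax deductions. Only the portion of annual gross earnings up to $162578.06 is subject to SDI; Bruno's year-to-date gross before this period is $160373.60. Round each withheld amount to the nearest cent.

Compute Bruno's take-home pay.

Dependent care FSA: $159.92
Taxable wages = $2868.74 − $159.92 = $2708.82
Municipal income tax: $2708.82 × 0.04 = $108.35
Federal income tax: $2708.82 × 0.1365 = $369.75
SDI: only $162578.06 − $160373.60 = $2204.46 of this check is subject → $2204.46 × 0.013 = $28.66
Charitable contribution: $211.50
Total deductions = $159.92 + $108.35 + $369.75 + $28.66 + $211.50 = $878.18
Net pay = $2868.74 − $878.18 = $1990.56

$1990.56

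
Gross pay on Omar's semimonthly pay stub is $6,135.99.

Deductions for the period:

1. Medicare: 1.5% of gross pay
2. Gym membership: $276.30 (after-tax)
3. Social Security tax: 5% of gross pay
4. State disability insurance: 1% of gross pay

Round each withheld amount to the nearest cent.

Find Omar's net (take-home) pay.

$5,399.49

Social Security tax: $6,135.99 × 0.05 = $306.80
Medicare: $6,135.99 × 0.015 = $92.04
State disability insurance: $6,135.99 × 0.01 = $61.36
Gym membership: $276.30
Total deductions = $306.80 + $92.04 + $61.36 + $276.30 = $736.50
Net pay = $6,135.99 − $736.50 = $5,399.49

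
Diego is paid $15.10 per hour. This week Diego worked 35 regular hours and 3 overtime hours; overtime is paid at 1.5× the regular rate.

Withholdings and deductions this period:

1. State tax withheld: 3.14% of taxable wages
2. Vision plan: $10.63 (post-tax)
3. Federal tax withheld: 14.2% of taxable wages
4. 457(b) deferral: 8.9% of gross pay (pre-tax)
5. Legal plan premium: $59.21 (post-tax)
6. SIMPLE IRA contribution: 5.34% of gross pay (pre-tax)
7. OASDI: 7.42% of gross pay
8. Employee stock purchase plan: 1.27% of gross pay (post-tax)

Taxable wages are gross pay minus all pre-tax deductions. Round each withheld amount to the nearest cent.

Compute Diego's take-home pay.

$301.15

Regular pay: 35 × $15.10 = $528.50
Overtime pay: 3 × $15.10 × 1.5 = $67.95
Gross pay = $528.50 + $67.95 = $596.45
457(b) deferral: $596.45 × 0.089 = $53.08
SIMPLE IRA contribution: $596.45 × 0.0534 = $31.85
Pre-tax total = $53.08 + $31.85 = $84.93
Taxable wages = $596.45 − $84.93 = $511.52
State tax withheld: $511.52 × 0.0314 = $16.06
Federal tax withheld: $511.52 × 0.142 = $72.64
OASDI: $596.45 × 0.0742 = $44.26
Legal plan premium: $59.21
Vision plan: $10.63
Employee stock purchase plan: $596.45 × 0.0127 = $7.57
Total deductions = $53.08 + $31.85 + $16.06 + $72.64 + $44.26 + $59.21 + $10.63 + $7.57 = $295.30
Net pay = $596.45 − $295.30 = $301.15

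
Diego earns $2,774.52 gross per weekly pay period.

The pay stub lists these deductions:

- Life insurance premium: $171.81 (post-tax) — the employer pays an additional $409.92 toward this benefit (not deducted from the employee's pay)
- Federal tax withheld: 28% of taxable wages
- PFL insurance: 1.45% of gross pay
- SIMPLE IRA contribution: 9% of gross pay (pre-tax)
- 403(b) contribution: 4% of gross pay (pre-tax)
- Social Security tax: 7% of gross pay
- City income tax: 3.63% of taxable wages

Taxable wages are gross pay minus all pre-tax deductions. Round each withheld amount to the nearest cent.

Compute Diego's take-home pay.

$1,244.08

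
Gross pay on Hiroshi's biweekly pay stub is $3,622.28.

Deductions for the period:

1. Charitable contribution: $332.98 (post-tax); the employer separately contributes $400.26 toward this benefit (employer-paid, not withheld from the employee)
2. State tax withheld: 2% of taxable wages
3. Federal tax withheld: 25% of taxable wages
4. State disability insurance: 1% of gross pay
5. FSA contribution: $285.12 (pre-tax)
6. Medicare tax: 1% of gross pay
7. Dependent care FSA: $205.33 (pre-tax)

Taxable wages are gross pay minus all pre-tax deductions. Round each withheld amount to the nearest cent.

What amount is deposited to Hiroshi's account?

Dependent care FSA: $205.33
FSA contribution: $285.12
Pre-tax total = $205.33 + $285.12 = $490.45
Taxable wages = $3,622.28 − $490.45 = $3,131.83
Federal tax withheld: $3,131.83 × 0.25 = $782.96
State tax withheld: $3,131.83 × 0.02 = $62.64
Medicare tax: $3,622.28 × 0.01 = $36.22
State disability insurance: $3,622.28 × 0.01 = $36.22
Charitable contribution: $332.98
(Employer's $400.26 toward charitable contribution is not withheld from the employee.)
Total deductions = $205.33 + $285.12 + $782.96 + $62.64 + $36.22 + $36.22 + $332.98 = $1,741.47
Net pay = $3,622.28 − $1,741.47 = $1,880.81

$1,880.81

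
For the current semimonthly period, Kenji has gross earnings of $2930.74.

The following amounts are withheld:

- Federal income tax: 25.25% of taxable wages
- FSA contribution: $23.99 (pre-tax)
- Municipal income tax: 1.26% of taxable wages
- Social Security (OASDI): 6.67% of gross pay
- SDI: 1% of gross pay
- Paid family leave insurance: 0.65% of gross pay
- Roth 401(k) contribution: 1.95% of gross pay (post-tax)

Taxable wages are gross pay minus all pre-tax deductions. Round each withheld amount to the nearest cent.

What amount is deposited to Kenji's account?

$1835.18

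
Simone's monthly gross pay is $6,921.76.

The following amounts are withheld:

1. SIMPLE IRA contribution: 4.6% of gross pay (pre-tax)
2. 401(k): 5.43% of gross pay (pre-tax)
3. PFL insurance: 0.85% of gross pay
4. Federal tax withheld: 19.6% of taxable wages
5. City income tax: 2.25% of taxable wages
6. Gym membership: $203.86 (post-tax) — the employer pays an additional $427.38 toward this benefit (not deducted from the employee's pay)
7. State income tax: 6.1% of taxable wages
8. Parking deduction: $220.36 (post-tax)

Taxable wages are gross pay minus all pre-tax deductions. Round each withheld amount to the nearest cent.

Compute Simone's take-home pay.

$4,003.87

SIMPLE IRA contribution: $6,921.76 × 0.046 = $318.40
401(k): $6,921.76 × 0.0543 = $375.85
Pre-tax total = $318.40 + $375.85 = $694.25
Taxable wages = $6,921.76 − $694.25 = $6,227.51
State income tax: $6,227.51 × 0.061 = $379.88
City income tax: $6,227.51 × 0.0225 = $140.12
Federal tax withheld: $6,227.51 × 0.196 = $1,220.59
PFL insurance: $6,921.76 × 0.0085 = $58.83
Gym membership: $203.86
Parking deduction: $220.36
(Employer's $427.38 toward gym membership is not withheld from the employee.)
Total deductions = $318.40 + $375.85 + $379.88 + $140.12 + $1,220.59 + $58.83 + $203.86 + $220.36 = $2,917.89
Net pay = $6,921.76 − $2,917.89 = $4,003.87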